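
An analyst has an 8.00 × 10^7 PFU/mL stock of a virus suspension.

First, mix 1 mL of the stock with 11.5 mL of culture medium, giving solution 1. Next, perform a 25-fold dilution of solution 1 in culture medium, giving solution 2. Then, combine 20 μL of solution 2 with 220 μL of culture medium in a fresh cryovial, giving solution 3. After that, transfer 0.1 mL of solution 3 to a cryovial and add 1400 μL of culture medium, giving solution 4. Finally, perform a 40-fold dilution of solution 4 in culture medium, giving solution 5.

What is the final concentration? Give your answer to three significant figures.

35.6 PFU/mL

Step 1: 1 mL + 11.5 mL = 12.5 mL total → factor 12.5/1 = 12.5
Step 2: 25-fold → factor 25
Step 3: 20 μL + 220 μL = 240 μL total → factor 240/20 = 12
Step 4: 0.1 mL + 1400 μL = 1.5 mL total → factor 1.5/0.1 = 15
Step 5: 40-fold → factor 40
Overall dilution factor = 12.5 × 25 × 12 × 15 × 40 = 2.25 × 10^6
Final = 8.00 × 10^7 PFU/mL / 2.25 × 10^6 = 35.6 PFU/mL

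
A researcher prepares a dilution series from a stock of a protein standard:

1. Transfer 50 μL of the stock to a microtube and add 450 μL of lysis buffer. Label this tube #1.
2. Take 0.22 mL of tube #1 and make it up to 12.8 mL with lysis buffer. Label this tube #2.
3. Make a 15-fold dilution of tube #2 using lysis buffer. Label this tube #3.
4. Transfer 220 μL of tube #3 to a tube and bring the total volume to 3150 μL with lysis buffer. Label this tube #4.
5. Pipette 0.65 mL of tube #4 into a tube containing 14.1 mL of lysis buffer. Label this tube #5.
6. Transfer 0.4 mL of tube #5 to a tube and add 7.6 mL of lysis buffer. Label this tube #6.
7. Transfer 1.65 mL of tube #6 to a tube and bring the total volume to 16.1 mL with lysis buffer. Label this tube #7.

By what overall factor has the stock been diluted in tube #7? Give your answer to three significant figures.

Step 1: 50 μL + 450 μL = 500 μL total → factor 500/50 = 10
Step 2: 0.22 mL brought to 12.8 mL → factor 12.8/0.22 = 58.182
Step 3: 15-fold → factor 15
Step 4: 220 μL brought to 3150 μL → factor 3150/220 = 14.318
Step 5: 0.65 mL + 14.1 mL = 14.75 mL total → factor 14.75/0.65 = 22.692
Step 6: 0.4 mL + 7.6 mL = 8 mL total → factor 8/0.4 = 20
Step 7: 1.65 mL brought to 16.1 mL → factor 16.1/1.65 = 9.7576
Overall dilution factor = 10 × 58.182 × 15 × 14.318 × 22.692 × 20 × 9.7576 = 5.5337 × 10^8

5.53 × 10^8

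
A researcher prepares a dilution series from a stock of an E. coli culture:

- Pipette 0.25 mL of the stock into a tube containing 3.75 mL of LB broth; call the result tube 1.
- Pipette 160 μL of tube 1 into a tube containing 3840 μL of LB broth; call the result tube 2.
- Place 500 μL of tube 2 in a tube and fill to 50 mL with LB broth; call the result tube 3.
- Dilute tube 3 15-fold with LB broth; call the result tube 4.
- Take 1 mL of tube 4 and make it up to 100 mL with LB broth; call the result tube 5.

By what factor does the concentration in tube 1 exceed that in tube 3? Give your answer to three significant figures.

Step 1: 0.25 mL + 3.75 mL = 4 mL total → factor 4/0.25 = 16
Step 2: 160 μL + 3840 μL = 4000 μL total → factor 4000/160 = 25
Step 3: 500 μL brought to 50 mL → factor 50000/500 = 100
Dilution factor to tube 1 = 16; to tube 3 = 40000
[tube 1]/[tube 3] = (factor to tube 3)/(factor to tube 1) = 40000/16 = 2.50 × 10^3

2.50 × 10^3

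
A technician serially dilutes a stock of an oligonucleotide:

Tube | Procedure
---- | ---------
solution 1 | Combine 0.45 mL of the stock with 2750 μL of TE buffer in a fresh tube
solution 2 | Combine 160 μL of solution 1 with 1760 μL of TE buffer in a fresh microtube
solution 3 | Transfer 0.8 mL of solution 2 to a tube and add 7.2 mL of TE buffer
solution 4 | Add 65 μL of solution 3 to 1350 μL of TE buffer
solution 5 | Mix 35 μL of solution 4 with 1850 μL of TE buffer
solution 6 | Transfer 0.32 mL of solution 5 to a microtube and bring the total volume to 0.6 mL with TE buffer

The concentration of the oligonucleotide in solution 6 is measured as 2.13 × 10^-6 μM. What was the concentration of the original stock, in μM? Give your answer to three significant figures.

4.00 μM

Step 1: 0.45 mL + 2750 μL = 3.2 mL total → factor 3.2/0.45 = 7.1111
Step 2: 160 μL + 1760 μL = 1920 μL total → factor 1920/160 = 12
Step 3: 0.8 mL + 7.2 mL = 8 mL total → factor 8/0.8 = 10
Step 4: 65 μL + 1350 μL = 1415 μL total → factor 1415/65 = 21.769
Step 5: 35 μL + 1850 μL = 1885 μL total → factor 1885/35 = 53.857
Step 6: 0.32 mL brought to 0.6 mL → factor 0.6/0.32 = 1.875
Overall dilution factor = 7.1111 × 12 × 10 × 21.769 × 53.857 × 1.875 = 1.8759 × 10^6
Stock = 2.13 × 10^-6 μM × 1.8759 × 10^6 = 4.00 μM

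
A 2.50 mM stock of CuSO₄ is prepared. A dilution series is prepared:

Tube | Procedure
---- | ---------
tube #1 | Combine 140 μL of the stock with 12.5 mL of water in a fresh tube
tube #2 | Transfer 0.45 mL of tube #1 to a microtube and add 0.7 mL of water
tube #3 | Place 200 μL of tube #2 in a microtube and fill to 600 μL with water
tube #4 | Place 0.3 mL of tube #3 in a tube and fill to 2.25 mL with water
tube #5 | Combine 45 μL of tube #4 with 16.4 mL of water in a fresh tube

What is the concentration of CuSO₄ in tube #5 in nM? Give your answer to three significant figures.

1.32 nM

Step 1: 140 μL + 12.5 mL = 12640 μL total → factor 12640/140 = 90.286
Step 2: 0.45 mL + 0.7 mL = 1.15 mL total → factor 1.15/0.45 = 2.5556
Step 3: 200 μL brought to 600 μL → factor 600/200 = 3
Step 4: 0.3 mL brought to 2.25 mL → factor 2.25/0.3 = 7.5
Step 5: 45 μL + 16.4 mL = 16445 μL total → factor 16445/45 = 365.44
Overall dilution factor = 90.286 × 2.5556 × 3 × 7.5 × 365.44 = 1.8972 × 10^6
Final = 2.50 mM / 1.8972 × 10^6 = 1.318 × 10^-6 mM = 1.32 nM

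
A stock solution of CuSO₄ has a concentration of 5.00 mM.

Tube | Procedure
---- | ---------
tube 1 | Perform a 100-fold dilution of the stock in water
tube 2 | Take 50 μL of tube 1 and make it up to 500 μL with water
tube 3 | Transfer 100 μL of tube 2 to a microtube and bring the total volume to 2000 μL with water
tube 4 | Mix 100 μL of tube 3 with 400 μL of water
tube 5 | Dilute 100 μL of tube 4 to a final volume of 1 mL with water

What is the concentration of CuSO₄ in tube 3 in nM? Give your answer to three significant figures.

250 nM

Step 1: 100-fold → factor 100
Step 2: 50 μL brought to 500 μL → factor 500/50 = 10
Step 3: 100 μL brought to 2000 μL → factor 2000/100 = 20
Dilution factor through tube 3 = 100 × 10 × 20 = 20000
[tube 3] = 5.00 mM / 20000 = 0.0002500 mM = 250 nM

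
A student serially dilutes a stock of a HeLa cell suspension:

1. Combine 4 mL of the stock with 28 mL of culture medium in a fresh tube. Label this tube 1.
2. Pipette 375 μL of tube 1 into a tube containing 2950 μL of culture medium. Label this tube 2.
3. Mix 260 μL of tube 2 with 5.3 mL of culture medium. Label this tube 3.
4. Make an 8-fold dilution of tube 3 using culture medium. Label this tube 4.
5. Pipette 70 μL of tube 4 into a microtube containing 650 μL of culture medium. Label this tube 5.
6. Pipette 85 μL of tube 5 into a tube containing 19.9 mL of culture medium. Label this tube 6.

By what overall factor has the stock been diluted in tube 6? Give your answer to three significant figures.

2.93 × 10^7

Step 1: 4 mL + 28 mL = 32 mL total → factor 32/4 = 8
Step 2: 375 μL + 2950 μL = 3325 μL total → factor 3325/375 = 8.8667
Step 3: 260 μL + 5.3 mL = 5560 μL total → factor 5560/260 = 21.385
Step 4: 8-fold → factor 8
Step 5: 70 μL + 650 μL = 720 μL total → factor 720/70 = 10.286
Step 6: 85 μL + 19.9 mL = 19985 μL total → factor 19985/85 = 235.12
Overall dilution factor = 8 × 8.8667 × 21.385 × 8 × 10.286 × 235.12 = 2.9347 × 10^7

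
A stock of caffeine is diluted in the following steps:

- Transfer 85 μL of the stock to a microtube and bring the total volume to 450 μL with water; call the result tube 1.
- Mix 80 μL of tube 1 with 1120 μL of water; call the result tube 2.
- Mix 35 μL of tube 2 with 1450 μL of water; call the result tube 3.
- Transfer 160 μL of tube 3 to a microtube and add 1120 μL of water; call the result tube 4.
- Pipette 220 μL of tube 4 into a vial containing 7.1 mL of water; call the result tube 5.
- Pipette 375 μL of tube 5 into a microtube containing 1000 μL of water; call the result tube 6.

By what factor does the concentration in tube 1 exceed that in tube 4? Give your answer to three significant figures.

5.09 × 10^3

Step 1: 85 μL brought to 450 μL → factor 450/85 = 5.2941
Step 2: 80 μL + 1120 μL = 1200 μL total → factor 1200/80 = 15
Step 3: 35 μL + 1450 μL = 1485 μL total → factor 1485/35 = 42.429
Step 4: 160 μL + 1120 μL = 1280 μL total → factor 1280/160 = 8
Dilution factor to tube 1 = 5.2941; to tube 4 = 26955
[tube 1]/[tube 4] = (factor to tube 4)/(factor to tube 1) = 26955/5.2941 = 5.09 × 10^3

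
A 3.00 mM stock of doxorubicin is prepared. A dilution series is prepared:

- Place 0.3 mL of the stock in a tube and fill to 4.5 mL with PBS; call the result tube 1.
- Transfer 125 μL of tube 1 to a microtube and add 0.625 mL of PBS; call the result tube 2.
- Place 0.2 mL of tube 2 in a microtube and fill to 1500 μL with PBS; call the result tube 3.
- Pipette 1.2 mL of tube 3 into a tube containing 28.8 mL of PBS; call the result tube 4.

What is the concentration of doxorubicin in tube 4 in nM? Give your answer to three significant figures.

178 nM

Step 1: 0.3 mL brought to 4.5 mL → factor 4.5/0.3 = 15
Step 2: 125 μL + 0.625 mL = 750 μL total → factor 750/125 = 6
Step 3: 0.2 mL brought to 1500 μL → factor 1.5/0.2 = 7.5
Step 4: 1.2 mL + 28.8 mL = 30 mL total → factor 30/1.2 = 25
Overall dilution factor = 15 × 6 × 7.5 × 25 = 16875
Final = 3.00 mM / 16875 = 0.0001778 mM = 178 nM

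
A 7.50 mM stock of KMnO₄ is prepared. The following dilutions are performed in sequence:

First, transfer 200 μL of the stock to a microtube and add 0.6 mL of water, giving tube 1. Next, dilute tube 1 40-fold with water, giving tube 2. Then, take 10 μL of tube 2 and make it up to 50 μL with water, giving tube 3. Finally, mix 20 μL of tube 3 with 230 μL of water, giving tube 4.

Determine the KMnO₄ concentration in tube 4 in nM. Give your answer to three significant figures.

Step 1: 200 μL + 0.6 mL = 800 μL total → factor 800/200 = 4
Step 2: 40-fold → factor 40
Step 3: 10 μL brought to 50 μL → factor 50/10 = 5
Step 4: 20 μL + 230 μL = 250 μL total → factor 250/20 = 12.5
Overall dilution factor = 4 × 40 × 5 × 12.5 = 10000
Final = 7.50 mM / 10000 = 0.0007500 mM = 750 nM

750 nM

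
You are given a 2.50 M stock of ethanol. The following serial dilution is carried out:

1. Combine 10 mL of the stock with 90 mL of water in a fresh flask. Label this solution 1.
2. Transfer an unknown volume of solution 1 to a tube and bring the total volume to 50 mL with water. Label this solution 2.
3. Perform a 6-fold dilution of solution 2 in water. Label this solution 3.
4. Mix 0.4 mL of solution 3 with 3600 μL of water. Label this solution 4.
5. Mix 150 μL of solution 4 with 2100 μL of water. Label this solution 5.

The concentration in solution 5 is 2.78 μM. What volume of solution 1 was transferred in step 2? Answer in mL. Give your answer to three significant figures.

Step 1: 10 mL + 90 mL = 100 mL total → factor 100/10 = 10
Step 2: v brought to 50 mL → factor = 50 mL/v
Step 3: 6-fold → factor 6
Step 4: 0.4 mL + 3600 μL = 4 mL total → factor 4/0.4 = 10
Step 5: 150 μL + 2100 μL = 2250 μL total → factor 2250/150 = 15
Product of known-step factors = 9000
Overall factor = 2.50 M / (2.78 μM) = 8.9928 × 10^5
Step-2 factor = 8.9928 × 10^5 / 9000 = 99.92
v = 50 mL / 99.92 = 0.500 mL

0.500 mL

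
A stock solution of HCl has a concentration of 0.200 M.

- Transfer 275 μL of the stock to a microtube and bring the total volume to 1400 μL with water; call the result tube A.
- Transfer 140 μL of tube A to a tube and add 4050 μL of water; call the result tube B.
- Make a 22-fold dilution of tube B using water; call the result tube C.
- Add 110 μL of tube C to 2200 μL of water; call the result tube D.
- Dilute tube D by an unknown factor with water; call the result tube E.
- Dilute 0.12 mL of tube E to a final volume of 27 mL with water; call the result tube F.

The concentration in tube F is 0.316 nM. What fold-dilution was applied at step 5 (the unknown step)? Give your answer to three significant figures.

Step 1: 275 μL brought to 1400 μL → factor 1400/275 = 5.0909
Step 2: 140 μL + 4050 μL = 4190 μL total → factor 4190/140 = 29.929
Step 3: 22-fold → factor 22
Step 4: 110 μL + 2200 μL = 2310 μL total → factor 2310/110 = 21
Step 5: unknown factor x
Step 6: 0.12 mL brought to 27 mL → factor 27/0.12 = 225
Product of known-step factors = 1.5838 × 10^7
Overall factor = 0.200 M / (0.316 nM) = 6.3291 × 10^8
x = 6.3291 × 10^8 / 1.5838 × 10^7 = 40.0

40.0-fold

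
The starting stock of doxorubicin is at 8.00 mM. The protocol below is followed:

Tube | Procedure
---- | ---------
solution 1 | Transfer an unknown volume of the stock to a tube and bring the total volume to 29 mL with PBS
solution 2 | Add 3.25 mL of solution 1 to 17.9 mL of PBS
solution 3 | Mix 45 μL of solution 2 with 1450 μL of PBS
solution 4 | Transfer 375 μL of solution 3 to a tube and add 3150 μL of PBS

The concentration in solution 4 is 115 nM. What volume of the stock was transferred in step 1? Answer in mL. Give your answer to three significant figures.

Step 1: v brought to 29 mL → factor = 29 mL/v
Step 2: 3.25 mL + 17.9 mL = 21.15 mL total → factor 21.15/3.25 = 6.5077
Step 3: 45 μL + 1450 μL = 1495 μL total → factor 1495/45 = 33.222
Step 4: 375 μL + 3150 μL = 3525 μL total → factor 3525/375 = 9.4
Product of known-step factors = 2032.3
Overall factor = 8.00 mM / (115 nM) = 69565
Step-1 factor = 69565 / 2032.3 = 34.23
v = 29 mL / 34.23 = 0.847 mL

0.847 mL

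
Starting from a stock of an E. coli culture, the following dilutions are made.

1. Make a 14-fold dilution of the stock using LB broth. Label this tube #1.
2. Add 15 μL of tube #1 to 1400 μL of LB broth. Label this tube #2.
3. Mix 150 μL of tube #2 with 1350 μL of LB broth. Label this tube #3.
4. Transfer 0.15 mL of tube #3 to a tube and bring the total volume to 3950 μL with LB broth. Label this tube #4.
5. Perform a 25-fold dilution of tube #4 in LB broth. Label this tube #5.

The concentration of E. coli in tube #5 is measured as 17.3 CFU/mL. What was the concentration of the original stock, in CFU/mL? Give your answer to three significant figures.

Step 1: 14-fold → factor 14
Step 2: 15 μL + 1400 μL = 1415 μL total → factor 1415/15 = 94.333
Step 3: 150 μL + 1350 μL = 1500 μL total → factor 1500/150 = 10
Step 4: 0.15 mL brought to 3950 μL → factor 3.95/0.15 = 26.333
Step 5: 25-fold → factor 25
Overall dilution factor = 14 × 94.333 × 10 × 26.333 × 25 = 8.6944 × 10^6
Stock = 17.3 CFU/mL × 8.6944 × 10^6 = 1.50 × 10^8 CFU/mL

1.50 × 10^8 CFU/mL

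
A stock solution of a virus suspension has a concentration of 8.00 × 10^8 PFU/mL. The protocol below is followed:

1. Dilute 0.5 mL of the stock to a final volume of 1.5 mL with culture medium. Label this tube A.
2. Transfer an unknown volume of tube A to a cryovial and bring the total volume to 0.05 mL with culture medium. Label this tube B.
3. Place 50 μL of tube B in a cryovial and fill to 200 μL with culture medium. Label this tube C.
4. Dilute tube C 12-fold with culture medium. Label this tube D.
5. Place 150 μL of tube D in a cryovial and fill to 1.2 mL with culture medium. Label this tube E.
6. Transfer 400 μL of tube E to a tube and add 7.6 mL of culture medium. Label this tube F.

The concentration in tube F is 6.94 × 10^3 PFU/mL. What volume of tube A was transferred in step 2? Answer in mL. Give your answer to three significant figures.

Step 1: 0.5 mL brought to 1.5 mL → factor 1.5/0.5 = 3
Step 2: v brought to 0.05 mL → factor = 0.05 mL/v
Step 3: 50 μL brought to 200 μL → factor 200/50 = 4
Step 4: 12-fold → factor 12
Step 5: 150 μL brought to 1.2 mL → factor 1200/150 = 8
Step 6: 400 μL + 7.6 mL = 8000 μL total → factor 8000/400 = 20
Product of known-step factors = 23040
Overall factor = 8.00 × 10^8 PFU/mL / (6.94 × 10^3 PFU/mL) = 1.1527 × 10^5
Step-2 factor = 1.1527 × 10^5 / 23040 = 5.0032
v = 0.05 mL / 5.0032 = 0.00999 mL

0.00999 mL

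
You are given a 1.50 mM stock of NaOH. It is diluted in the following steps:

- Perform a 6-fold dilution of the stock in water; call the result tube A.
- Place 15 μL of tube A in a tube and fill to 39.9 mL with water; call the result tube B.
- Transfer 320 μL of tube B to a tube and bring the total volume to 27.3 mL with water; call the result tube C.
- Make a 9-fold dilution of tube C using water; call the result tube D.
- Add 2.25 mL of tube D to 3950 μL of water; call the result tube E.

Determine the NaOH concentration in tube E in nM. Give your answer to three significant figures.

0.0444 nM

Step 1: 6-fold → factor 6
Step 2: 15 μL brought to 39.9 mL → factor 39900/15 = 2660
Step 3: 320 μL brought to 27.3 mL → factor 27300/320 = 85.312
Step 4: 9-fold → factor 9
Step 5: 2.25 mL + 3950 μL = 6.2 mL total → factor 6.2/2.25 = 2.7556
Overall dilution factor = 6 × 2660 × 85.312 × 9 × 2.7556 = 3.3767 × 10^7
Final = 1.50 mM / 3.3767 × 10^7 = 4.442 × 10^-8 mM = 0.0444 nM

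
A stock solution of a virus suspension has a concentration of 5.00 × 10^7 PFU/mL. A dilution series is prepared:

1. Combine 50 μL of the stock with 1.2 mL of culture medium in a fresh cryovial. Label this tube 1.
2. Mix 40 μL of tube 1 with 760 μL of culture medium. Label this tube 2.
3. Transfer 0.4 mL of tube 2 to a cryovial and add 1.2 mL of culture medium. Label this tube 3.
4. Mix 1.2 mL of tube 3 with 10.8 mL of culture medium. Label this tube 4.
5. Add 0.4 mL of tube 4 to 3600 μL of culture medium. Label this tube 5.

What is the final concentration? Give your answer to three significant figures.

Step 1: 50 μL + 1.2 mL = 1250 μL total → factor 1250/50 = 25
Step 2: 40 μL + 760 μL = 800 μL total → factor 800/40 = 20
Step 3: 0.4 mL + 1.2 mL = 1.6 mL total → factor 1.6/0.4 = 4
Step 4: 1.2 mL + 10.8 mL = 12 mL total → factor 12/1.2 = 10
Step 5: 0.4 mL + 3600 μL = 4 mL total → factor 4/0.4 = 10
Overall dilution factor = 25 × 20 × 4 × 10 × 10 = 2 × 10^5
Final = 5.00 × 10^7 PFU/mL / 2 × 10^5 = 250 PFU/mL

250 PFU/mL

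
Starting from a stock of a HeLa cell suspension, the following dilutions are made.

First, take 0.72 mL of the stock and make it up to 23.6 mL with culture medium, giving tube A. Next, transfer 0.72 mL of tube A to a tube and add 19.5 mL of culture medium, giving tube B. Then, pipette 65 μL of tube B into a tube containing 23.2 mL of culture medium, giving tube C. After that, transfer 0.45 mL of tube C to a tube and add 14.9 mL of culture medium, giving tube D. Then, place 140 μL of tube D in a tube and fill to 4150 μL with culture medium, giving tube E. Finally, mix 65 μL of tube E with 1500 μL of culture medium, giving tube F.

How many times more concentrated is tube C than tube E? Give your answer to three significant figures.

1.01 × 10^3

Step 1: 0.72 mL brought to 23.6 mL → factor 23.6/0.72 = 32.778
Step 2: 0.72 mL + 19.5 mL = 20.22 mL total → factor 20.22/0.72 = 28.083
Step 3: 65 μL + 23.2 mL = 23265 μL total → factor 23265/65 = 357.92
Step 4: 0.45 mL + 14.9 mL = 15.35 mL total → factor 15.35/0.45 = 34.111
Step 5: 140 μL brought to 4150 μL → factor 4150/140 = 29.643
Dilution factor to tube C = 3.2947 × 10^5; to tube E = 3.3315 × 10^8
[tube C]/[tube E] = (factor to tube E)/(factor to tube C) = 3.3315 × 10^8/3.2947 × 10^5 = 1.01 × 10^3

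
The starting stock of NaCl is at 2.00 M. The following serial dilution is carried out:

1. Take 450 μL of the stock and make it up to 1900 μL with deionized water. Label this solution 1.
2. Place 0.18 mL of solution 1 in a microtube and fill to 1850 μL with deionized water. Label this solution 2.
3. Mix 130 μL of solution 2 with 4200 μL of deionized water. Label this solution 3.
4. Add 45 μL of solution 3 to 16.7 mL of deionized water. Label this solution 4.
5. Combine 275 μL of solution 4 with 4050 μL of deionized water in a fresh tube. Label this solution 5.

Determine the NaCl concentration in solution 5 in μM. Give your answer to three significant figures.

0.236 μM

Step 1: 450 μL brought to 1900 μL → factor 1900/450 = 4.2222
Step 2: 0.18 mL brought to 1850 μL → factor 1.85/0.18 = 10.278
Step 3: 130 μL + 4200 μL = 4330 μL total → factor 4330/130 = 33.308
Step 4: 45 μL + 16.7 mL = 16745 μL total → factor 16745/45 = 372.11
Step 5: 275 μL + 4050 μL = 4325 μL total → factor 4325/275 = 15.727
Overall dilution factor = 4.2222 × 10.278 × 33.308 × 372.11 × 15.727 = 8.4588 × 10^6
Final = 2.00 M / 8.4588 × 10^6 = 2.364 × 10^-7 M = 0.236 μM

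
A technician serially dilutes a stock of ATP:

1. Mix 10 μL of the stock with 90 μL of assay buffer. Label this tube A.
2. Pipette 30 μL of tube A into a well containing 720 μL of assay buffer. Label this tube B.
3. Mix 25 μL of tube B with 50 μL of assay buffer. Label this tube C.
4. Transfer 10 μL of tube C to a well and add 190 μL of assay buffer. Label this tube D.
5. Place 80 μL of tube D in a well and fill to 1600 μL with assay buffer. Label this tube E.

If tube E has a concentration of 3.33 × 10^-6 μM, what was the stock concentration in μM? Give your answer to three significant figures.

0.999 μM

Step 1: 10 μL + 90 μL = 100 μL total → factor 100/10 = 10
Step 2: 30 μL + 720 μL = 750 μL total → factor 750/30 = 25
Step 3: 25 μL + 50 μL = 75 μL total → factor 75/25 = 3
Step 4: 10 μL + 190 μL = 200 μL total → factor 200/10 = 20
Step 5: 80 μL brought to 1600 μL → factor 1600/80 = 20
Overall dilution factor = 10 × 25 × 3 × 20 × 20 = 3 × 10^5
Stock = 3.33 × 10^-6 μM × 3 × 10^5 = 0.999 μM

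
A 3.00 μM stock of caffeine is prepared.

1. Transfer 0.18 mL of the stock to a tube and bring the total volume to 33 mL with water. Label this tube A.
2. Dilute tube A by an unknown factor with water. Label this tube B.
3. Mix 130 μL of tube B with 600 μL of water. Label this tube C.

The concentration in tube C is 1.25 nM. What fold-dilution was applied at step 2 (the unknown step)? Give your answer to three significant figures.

Step 1: 0.18 mL brought to 33 mL → factor 33/0.18 = 183.33
Step 2: unknown factor x
Step 3: 130 μL + 600 μL = 730 μL total → factor 730/130 = 5.6154
Product of known-step factors = 1029.5
Overall factor = 3.00 μM / (1.25 nM) = 2400
x = 2400 / 1029.5 = 2.33

2.33-fold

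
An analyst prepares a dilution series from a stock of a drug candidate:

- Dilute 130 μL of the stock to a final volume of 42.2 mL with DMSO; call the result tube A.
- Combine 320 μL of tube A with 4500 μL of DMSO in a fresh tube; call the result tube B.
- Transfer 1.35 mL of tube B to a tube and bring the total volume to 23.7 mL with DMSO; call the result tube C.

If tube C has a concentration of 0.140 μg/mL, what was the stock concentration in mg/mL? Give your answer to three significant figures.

Step 1: 130 μL brought to 42.2 mL → factor 42200/130 = 324.62
Step 2: 320 μL + 4500 μL = 4820 μL total → factor 4820/320 = 15.062
Step 3: 1.35 mL brought to 23.7 mL → factor 23.7/1.35 = 17.556
Overall dilution factor = 324.62 × 15.062 × 17.556 = 85838
Stock = 0.140 μg/mL × 85838 = 1.202 × 10^4 μg/mL = 12.0 mg/mL

12.0 mg/mL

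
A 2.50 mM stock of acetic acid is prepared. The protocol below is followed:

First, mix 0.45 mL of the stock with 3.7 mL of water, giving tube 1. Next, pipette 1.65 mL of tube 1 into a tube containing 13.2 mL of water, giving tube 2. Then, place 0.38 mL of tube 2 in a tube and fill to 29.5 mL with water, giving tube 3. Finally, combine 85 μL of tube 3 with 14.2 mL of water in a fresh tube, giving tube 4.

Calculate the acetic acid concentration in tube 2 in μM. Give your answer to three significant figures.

30.1 μM

Step 1: 0.45 mL + 3.7 mL = 4.15 mL total → factor 4.15/0.45 = 9.2222
Step 2: 1.65 mL + 13.2 mL = 14.85 mL total → factor 14.85/1.65 = 9
Dilution factor through tube 2 = 9.2222 × 9 = 83
[tube 2] = 2.50 mM / 83 = 0.03012 mM = 30.1 μM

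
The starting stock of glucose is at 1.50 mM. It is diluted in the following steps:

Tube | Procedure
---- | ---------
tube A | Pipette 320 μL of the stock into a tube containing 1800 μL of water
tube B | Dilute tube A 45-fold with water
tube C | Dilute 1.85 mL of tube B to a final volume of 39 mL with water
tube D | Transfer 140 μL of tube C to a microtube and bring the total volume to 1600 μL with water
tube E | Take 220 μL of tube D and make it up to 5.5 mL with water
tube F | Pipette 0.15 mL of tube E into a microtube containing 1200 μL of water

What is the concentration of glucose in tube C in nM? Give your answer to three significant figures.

Step 1: 320 μL + 1800 μL = 2120 μL total → factor 2120/320 = 6.625
Step 2: 45-fold → factor 45
Step 3: 1.85 mL brought to 39 mL → factor 39/1.85 = 21.081
Dilution factor through tube C = 6.625 × 45 × 21.081 = 6284.8
[tube C] = 1.50 mM / 6284.8 = 0.0002387 mM = 239 nM

239 nM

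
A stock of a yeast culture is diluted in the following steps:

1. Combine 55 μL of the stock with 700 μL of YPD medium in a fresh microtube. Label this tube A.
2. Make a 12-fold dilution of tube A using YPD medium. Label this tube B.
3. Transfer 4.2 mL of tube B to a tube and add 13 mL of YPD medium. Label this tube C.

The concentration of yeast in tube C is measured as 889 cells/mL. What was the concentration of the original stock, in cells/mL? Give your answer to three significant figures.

Step 1: 55 μL + 700 μL = 755 μL total → factor 755/55 = 13.727
Step 2: 12-fold → factor 12
Step 3: 4.2 mL + 13 mL = 17.2 mL total → factor 17.2/4.2 = 4.0952
Overall dilution factor = 13.727 × 12 × 4.0952 = 674.6
Stock = 889 cells/mL × 674.6 = 6.00 × 10^5 cells/mL

6.00 × 10^5 cells/mL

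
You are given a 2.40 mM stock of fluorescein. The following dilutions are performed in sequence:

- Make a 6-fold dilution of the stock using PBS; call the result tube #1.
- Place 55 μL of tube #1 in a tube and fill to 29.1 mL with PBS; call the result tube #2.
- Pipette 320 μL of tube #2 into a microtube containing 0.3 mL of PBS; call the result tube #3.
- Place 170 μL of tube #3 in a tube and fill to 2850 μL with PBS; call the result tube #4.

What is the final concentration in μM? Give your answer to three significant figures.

0.0233 μM

Step 1: 6-fold → factor 6
Step 2: 55 μL brought to 29.1 mL → factor 29100/55 = 529.09
Step 3: 320 μL + 0.3 mL = 620 μL total → factor 620/320 = 1.9375
Step 4: 170 μL brought to 2850 μL → factor 2850/170 = 16.765
Overall dilution factor = 6 × 529.09 × 1.9375 × 16.765 = 1.0311 × 10^5
Final = 2.40 mM / 1.0311 × 10^5 = 2.328 × 10^-5 mM = 0.0233 μM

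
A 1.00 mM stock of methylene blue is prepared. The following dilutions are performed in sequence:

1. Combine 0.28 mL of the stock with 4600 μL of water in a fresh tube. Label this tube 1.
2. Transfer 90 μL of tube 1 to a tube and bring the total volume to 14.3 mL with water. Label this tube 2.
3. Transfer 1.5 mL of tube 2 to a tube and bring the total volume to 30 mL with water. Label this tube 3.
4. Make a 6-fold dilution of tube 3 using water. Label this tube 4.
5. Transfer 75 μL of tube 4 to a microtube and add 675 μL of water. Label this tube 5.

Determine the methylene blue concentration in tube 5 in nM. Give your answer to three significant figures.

Step 1: 0.28 mL + 4600 μL = 4.88 mL total → factor 4.88/0.28 = 17.429
Step 2: 90 μL brought to 14.3 mL → factor 14300/90 = 158.89
Step 3: 1.5 mL brought to 30 mL → factor 30/1.5 = 20
Step 4: 6-fold → factor 6
Step 5: 75 μL + 675 μL = 750 μL total → factor 750/75 = 10
Overall dilution factor = 17.429 × 158.89 × 20 × 6 × 10 = 3.323 × 10^6
Final = 1.00 mM / 3.323 × 10^6 = 3.009 × 10^-7 mM = 0.301 nM

0.301 nM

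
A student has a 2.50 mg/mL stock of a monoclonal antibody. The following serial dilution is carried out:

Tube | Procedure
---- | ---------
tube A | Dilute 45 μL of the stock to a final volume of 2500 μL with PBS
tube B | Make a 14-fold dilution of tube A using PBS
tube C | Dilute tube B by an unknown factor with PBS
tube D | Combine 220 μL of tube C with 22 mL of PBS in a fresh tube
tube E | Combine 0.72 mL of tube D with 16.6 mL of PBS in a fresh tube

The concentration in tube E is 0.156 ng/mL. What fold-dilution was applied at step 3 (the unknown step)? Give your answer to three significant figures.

Step 1: 45 μL brought to 2500 μL → factor 2500/45 = 55.556
Step 2: 14-fold → factor 14
Step 3: unknown factor x
Step 4: 220 μL + 22 mL = 22220 μL total → factor 22220/220 = 101
Step 5: 0.72 mL + 16.6 mL = 17.32 mL total → factor 17.32/0.72 = 24.056
Product of known-step factors = 1.8897 × 10^6
Overall factor = 2.50 mg/mL / (0.156 ng/mL) = 1.6026 × 10^7
x = 1.6026 × 10^7 / 1.8897 × 10^6 = 8.48

8.48-fold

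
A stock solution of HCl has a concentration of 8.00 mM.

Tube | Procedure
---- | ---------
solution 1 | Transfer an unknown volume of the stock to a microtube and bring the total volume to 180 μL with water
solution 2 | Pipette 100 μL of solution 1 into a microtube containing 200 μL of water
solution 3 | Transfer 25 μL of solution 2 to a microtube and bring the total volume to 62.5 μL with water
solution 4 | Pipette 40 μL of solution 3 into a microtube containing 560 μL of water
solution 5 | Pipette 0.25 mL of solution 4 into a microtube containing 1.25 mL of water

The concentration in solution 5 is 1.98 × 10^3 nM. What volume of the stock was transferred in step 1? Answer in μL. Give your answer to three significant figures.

30.1 μL

Step 1: v brought to 180 μL → factor = 180 μL/v
Step 2: 100 μL + 200 μL = 300 μL total → factor 300/100 = 3
Step 3: 25 μL brought to 62.5 μL → factor 62.5/25 = 2.5
Step 4: 40 μL + 560 μL = 600 μL total → factor 600/40 = 15
Step 5: 0.25 mL + 1.25 mL = 1.5 mL total → factor 1.5/0.25 = 6
Product of known-step factors = 675
Overall factor = 8.00 mM / (1.98 × 10^3 nM) = 4040.4
Step-1 factor = 4040.4 / 675 = 5.9858
v = 180 μL / 5.9858 = 30.1 μL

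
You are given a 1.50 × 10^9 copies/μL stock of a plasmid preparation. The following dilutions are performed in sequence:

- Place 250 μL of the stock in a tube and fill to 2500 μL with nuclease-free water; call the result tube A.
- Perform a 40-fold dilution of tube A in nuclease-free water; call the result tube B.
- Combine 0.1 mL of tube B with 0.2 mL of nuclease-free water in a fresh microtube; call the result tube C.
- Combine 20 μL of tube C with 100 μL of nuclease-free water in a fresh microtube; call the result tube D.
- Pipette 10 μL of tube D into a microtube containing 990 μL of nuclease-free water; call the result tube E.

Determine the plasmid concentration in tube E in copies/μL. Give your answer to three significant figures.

Step 1: 250 μL brought to 2500 μL → factor 2500/250 = 10
Step 2: 40-fold → factor 40
Step 3: 0.1 mL + 0.2 mL = 0.3 mL total → factor 0.3/0.1 = 3
Step 4: 20 μL + 100 μL = 120 μL total → factor 120/20 = 6
Step 5: 10 μL + 990 μL = 1000 μL total → factor 1000/10 = 100
Overall dilution factor = 10 × 40 × 3 × 6 × 100 = 7.2 × 10^5
Final = 1.50 × 10^9 copies/μL / 7.2 × 10^5 = 2.08 × 10^3 copies/μL

2.08 × 10^3 copies/μL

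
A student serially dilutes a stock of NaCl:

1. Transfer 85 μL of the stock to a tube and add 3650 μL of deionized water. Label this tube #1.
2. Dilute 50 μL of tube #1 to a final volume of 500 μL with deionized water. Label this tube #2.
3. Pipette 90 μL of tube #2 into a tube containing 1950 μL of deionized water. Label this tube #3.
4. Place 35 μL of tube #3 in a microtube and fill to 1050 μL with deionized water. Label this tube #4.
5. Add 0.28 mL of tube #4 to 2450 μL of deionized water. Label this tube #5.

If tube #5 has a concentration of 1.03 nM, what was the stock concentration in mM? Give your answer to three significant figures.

Step 1: 85 μL + 3650 μL = 3735 μL total → factor 3735/85 = 43.941
Step 2: 50 μL brought to 500 μL → factor 500/50 = 10
Step 3: 90 μL + 1950 μL = 2040 μL total → factor 2040/90 = 22.667
Step 4: 35 μL brought to 1050 μL → factor 1050/35 = 30
Step 5: 0.28 mL + 2450 μL = 2.73 mL total → factor 2.73/0.28 = 9.75
Overall dilution factor = 43.941 × 10 × 22.667 × 30 × 9.75 = 2.9133 × 10^6
Stock = 1.03 nM × 2.9133 × 10^6 = 3.001 × 10^6 nM = 3.00 mM

3.00 mM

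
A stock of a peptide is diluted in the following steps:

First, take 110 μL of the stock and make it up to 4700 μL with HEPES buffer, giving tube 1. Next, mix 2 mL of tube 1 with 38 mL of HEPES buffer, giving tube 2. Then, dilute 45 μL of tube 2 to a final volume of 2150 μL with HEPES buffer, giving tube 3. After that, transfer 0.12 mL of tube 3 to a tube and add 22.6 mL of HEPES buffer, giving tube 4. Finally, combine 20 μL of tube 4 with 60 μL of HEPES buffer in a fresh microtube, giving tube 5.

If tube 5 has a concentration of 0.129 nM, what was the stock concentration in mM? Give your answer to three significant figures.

3.99 mM

Step 1: 110 μL brought to 4700 μL → factor 4700/110 = 42.727
Step 2: 2 mL + 38 mL = 40 mL total → factor 40/2 = 20
Step 3: 45 μL brought to 2150 μL → factor 2150/45 = 47.778
Step 4: 0.12 mL + 22.6 mL = 22.72 mL total → factor 22.72/0.12 = 189.33
Step 5: 20 μL + 60 μL = 80 μL total → factor 80/20 = 4
Overall dilution factor = 42.727 × 20 × 47.778 × 189.33 × 4 = 3.0921 × 10^7
Stock = 0.129 nM × 3.0921 × 10^7 = 3.989 × 10^6 nM = 3.99 mM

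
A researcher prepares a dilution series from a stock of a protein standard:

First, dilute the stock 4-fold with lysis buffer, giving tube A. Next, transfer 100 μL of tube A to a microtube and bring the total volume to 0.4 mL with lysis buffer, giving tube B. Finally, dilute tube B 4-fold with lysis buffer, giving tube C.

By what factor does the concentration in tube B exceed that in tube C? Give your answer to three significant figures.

Step 1: 4-fold → factor 4
Step 2: 100 μL brought to 0.4 mL → factor 400/100 = 4
Step 3: 4-fold → factor 4
Dilution factor to tube B = 16; to tube C = 64
[tube B]/[tube C] = (factor to tube C)/(factor to tube B) = 64/16 = 4.00

4.00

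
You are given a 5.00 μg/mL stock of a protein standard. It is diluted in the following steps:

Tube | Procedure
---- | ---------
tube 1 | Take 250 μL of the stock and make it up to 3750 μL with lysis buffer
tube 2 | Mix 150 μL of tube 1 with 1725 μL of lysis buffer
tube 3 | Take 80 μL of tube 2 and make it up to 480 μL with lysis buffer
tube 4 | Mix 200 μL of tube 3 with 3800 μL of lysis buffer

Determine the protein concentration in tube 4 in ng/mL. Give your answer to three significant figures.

0.222 ng/mL

Step 1: 250 μL brought to 3750 μL → factor 3750/250 = 15
Step 2: 150 μL + 1725 μL = 1875 μL total → factor 1875/150 = 12.5
Step 3: 80 μL brought to 480 μL → factor 480/80 = 6
Step 4: 200 μL + 3800 μL = 4000 μL total → factor 4000/200 = 20
Overall dilution factor = 15 × 12.5 × 6 × 20 = 22500
Final = 5.00 μg/mL / 22500 = 0.0002222 μg/mL = 0.222 ng/mL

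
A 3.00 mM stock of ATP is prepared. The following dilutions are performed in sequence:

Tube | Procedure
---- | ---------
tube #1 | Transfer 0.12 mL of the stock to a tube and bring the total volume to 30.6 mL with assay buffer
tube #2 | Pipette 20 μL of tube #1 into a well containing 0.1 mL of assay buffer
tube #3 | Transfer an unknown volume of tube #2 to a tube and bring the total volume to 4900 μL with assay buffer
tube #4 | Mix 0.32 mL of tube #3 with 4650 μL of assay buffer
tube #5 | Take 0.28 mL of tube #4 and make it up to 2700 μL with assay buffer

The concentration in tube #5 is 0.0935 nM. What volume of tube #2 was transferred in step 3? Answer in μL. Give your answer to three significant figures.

35.0 μL

Step 1: 0.12 mL brought to 30.6 mL → factor 30.6/0.12 = 255
Step 2: 20 μL + 0.1 mL = 120 μL total → factor 120/20 = 6
Step 3: v brought to 4900 μL → factor = 4900 μL/v
Step 4: 0.32 mL + 4650 μL = 4.97 mL total → factor 4.97/0.32 = 15.531
Step 5: 0.28 mL brought to 2700 μL → factor 2.7/0.28 = 9.6429
Product of known-step factors = 2.2914 × 10^5
Overall factor = 3.00 mM / (0.0935 nM) = 3.2086 × 10^7
Step-3 factor = 3.2086 × 10^7 / 2.2914 × 10^5 = 140.03
v = 4900 μL / 140.03 = 35.0 μL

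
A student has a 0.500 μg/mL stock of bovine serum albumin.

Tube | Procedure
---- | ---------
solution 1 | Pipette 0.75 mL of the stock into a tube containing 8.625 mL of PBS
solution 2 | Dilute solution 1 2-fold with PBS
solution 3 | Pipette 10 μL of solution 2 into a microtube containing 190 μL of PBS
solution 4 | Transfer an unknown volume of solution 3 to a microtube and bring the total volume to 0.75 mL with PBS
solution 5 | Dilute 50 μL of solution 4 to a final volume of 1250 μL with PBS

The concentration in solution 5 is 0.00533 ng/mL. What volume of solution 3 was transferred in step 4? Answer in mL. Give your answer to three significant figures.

0.0999 mL

Step 1: 0.75 mL + 8.625 mL = 9.375 mL total → factor 9.375/0.75 = 12.5
Step 2: 2-fold → factor 2
Step 3: 10 μL + 190 μL = 200 μL total → factor 200/10 = 20
Step 4: v brought to 0.75 mL → factor = 0.75 mL/v
Step 5: 50 μL brought to 1250 μL → factor 1250/50 = 25
Product of known-step factors = 12500
Overall factor = 0.500 μg/mL / (0.00533 ng/mL) = 93809
Step-4 factor = 93809 / 12500 = 7.5047
v = 0.75 mL / 7.5047 = 0.0999 mL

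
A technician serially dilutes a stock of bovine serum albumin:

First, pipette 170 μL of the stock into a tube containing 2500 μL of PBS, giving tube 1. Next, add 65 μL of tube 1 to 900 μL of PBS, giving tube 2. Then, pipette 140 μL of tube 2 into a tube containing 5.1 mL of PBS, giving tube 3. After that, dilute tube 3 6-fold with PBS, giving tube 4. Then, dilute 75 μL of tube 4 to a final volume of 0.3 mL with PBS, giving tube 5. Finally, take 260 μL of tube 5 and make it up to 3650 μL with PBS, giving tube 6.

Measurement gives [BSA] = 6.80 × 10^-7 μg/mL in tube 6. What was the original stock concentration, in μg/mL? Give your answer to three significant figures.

2.00 μg/mL

Step 1: 170 μL + 2500 μL = 2670 μL total → factor 2670/170 = 15.706
Step 2: 65 μL + 900 μL = 965 μL total → factor 965/65 = 14.846
Step 3: 140 μL + 5.1 mL = 5240 μL total → factor 5240/140 = 37.429
Step 4: 6-fold → factor 6
Step 5: 75 μL brought to 0.3 mL → factor 300/75 = 4
Step 6: 260 μL brought to 3650 μL → factor 3650/260 = 14.038
Overall dilution factor = 15.706 × 14.846 × 37.429 × 6 × 4 × 14.038 = 2.9404 × 10^6
Stock = 6.80 × 10^-7 μg/mL × 2.9404 × 10^6 = 2.00 μg/mL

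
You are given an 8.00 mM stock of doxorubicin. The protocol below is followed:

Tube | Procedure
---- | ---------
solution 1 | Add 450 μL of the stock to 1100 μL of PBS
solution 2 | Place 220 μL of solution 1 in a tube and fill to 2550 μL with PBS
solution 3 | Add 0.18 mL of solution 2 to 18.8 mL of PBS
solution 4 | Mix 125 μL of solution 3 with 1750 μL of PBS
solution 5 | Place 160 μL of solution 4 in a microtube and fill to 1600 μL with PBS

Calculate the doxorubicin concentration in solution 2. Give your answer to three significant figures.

0.200 mM

Step 1: 450 μL + 1100 μL = 1550 μL total → factor 1550/450 = 3.4444
Step 2: 220 μL brought to 2550 μL → factor 2550/220 = 11.591
Dilution factor through solution 2 = 3.4444 × 11.591 = 39.924
[solution 2] = 8.00 mM / 39.924 = 0.200 mM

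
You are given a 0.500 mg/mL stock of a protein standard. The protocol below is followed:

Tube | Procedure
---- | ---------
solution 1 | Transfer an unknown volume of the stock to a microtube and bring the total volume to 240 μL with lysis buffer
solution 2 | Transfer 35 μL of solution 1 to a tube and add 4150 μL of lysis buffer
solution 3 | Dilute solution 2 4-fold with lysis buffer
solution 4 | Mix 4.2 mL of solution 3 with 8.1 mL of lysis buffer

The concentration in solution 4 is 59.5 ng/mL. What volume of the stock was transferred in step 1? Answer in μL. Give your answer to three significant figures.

40.0 μL

Step 1: v brought to 240 μL → factor = 240 μL/v
Step 2: 35 μL + 4150 μL = 4185 μL total → factor 4185/35 = 119.57
Step 3: 4-fold → factor 4
Step 4: 4.2 mL + 8.1 mL = 12.3 mL total → factor 12.3/4.2 = 2.9286
Product of known-step factors = 1400.7
Overall factor = 0.500 mg/mL / (59.5 ng/mL) = 8403.4
Step-1 factor = 8403.4 / 1400.7 = 5.9994
v = 240 μL / 5.9994 = 40.0 μL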